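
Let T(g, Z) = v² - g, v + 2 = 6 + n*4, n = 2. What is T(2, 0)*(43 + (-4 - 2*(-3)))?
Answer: 6390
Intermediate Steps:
v = 12 (v = -2 + (6 + 2*4) = -2 + (6 + 8) = -2 + 14 = 12)
T(g, Z) = 144 - g (T(g, Z) = 12² - g = 144 - g)
T(2, 0)*(43 + (-4 - 2*(-3))) = (144 - 1*2)*(43 + (-4 - 2*(-3))) = (144 - 2)*(43 + (-4 + 6)) = 142*(43 + 2) = 142*45 = 6390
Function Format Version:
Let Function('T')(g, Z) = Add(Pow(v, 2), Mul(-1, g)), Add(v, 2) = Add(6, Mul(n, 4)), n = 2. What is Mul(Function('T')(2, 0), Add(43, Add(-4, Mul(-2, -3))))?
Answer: 6390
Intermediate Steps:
v = 12 (v = Add(-2, Add(6, Mul(2, 4))) = Add(-2, Add(6, 8)) = Add(-2, 14) = 12)
Function('T')(g, Z) = Add(144, Mul(-1, g)) (Function('T')(g, Z) = Add(Pow(12, 2), Mul(-1, g)) = Add(144, Mul(-1, g)))
Mul(Function('T')(2, 0), Add(43, Add(-4, Mul(-2, -3)))) = Mul(Add(144, Mul(-1, 2)), Add(43, Add(-4, Mul(-2, -3)))) = Mul(Add(144, -2), Add(43, Add(-4, 6))) = Mul(142, Add(43, 2)) = Mul(142, 45) = 6390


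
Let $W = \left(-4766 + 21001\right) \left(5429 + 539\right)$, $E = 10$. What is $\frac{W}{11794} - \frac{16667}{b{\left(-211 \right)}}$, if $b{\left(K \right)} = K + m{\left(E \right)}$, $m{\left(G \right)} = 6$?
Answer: $\frac{10029559499}{1208885} \approx 8296.5$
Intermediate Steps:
$W = 96890480$ ($W = 16235 \cdot 5968 = 96890480$)
$b{\left(K \right)} = 6 + K$ ($b{\left(K \right)} = K + 6 = 6 + K$)
$\frac{W}{11794} - \frac{16667}{b{\left(-211 \right)}} = \frac{96890480}{11794} - \frac{16667}{6 - 211} = 96890480 \cdot \frac{1}{11794} - \frac{16667}{-205} = \frac{48445240}{5897} - - \frac{16667}{205} = \frac{48445240}{5897} + \frac{16667}{205} = \frac{10029559499}{1208885}$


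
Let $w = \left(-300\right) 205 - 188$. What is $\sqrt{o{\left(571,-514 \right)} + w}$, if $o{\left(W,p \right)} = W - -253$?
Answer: $8 i \sqrt{951} \approx 246.71 i$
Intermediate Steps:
$o{\left(W,p \right)} = 253 + W$ ($o{\left(W,p \right)} = W + 253 = 253 + W$)
$w = -61688$ ($w = -61500 - 188 = -61688$)
$\sqrt{o{\left(571,-514 \right)} + w} = \sqrt{\left(253 + 571\right) - 61688} = \sqrt{824 - 61688} = \sqrt{-60864} = 8 i \sqrt{951}$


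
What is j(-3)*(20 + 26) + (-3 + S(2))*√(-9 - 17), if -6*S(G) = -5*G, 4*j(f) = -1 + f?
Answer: -46 - 4*I*√26/3 ≈ -46.0 - 6.7987*I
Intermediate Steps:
j(f) = -¼ + f/4 (j(f) = (-1 + f)/4 = -¼ + f/4)
S(G) = 5*G/6 (S(G) = -(-5)*G/6 = 5*G/6)
j(-3)*(20 + 26) + (-3 + S(2))*√(-9 - 17) = (-¼ + (¼)*(-3))*(20 + 26) + (-3 + (⅚)*2)*√(-9 - 17) = (-¼ - ¾)*46 + (-3 + 5/3)*√(-26) = -1*46 - 4*I*√26/3 = -46 - 4*I*√26/3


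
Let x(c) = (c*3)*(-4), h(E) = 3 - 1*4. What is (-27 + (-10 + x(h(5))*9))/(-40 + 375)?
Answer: 71/335 ≈ 0.21194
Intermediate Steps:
h(E) = -1 (h(E) = 3 - 4 = -1)
x(c) = -12*c (x(c) = (3*c)*(-4) = -12*c)
(-27 + (-10 + x(h(5))*9))/(-40 + 375) = (-27 + (-10 - 12*(-1)*9))/(-40 + 375) = (-27 + (-10 + 12*9))/335 = (-27 + (-10 + 108))*(1/335) = (-27 + 98)*(1/335) = 71*(1/335) = 71/335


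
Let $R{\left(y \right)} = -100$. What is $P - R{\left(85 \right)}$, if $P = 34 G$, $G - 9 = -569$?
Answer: $-18940$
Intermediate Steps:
$G = -560$ ($G = 9 - 569 = -560$)
$P = -19040$ ($P = 34 \left(-560\right) = -19040$)
$P - R{\left(85 \right)} = -19040 - -100 = -19040 + 100 = -18940$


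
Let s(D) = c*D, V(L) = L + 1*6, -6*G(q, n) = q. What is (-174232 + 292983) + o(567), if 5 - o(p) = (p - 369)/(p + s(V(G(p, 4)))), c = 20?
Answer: 47621222/401 ≈ 1.1876e+5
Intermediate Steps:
G(q, n) = -q/6
V(L) = 6 + L (V(L) = L + 6 = 6 + L)
s(D) = 20*D
o(p) = 5 - (-369 + p)/(120 - 7*p/3) (o(p) = 5 - (p - 369)/(p + 20*(6 - p/6)) = 5 - (-369 + p)/(p + (120 - 10*p/3)) = 5 - (-369 + p)/(120 - 7*p/3))
(-174232 + 292983) + o(567) = (-174232 + 292983) + 19*(153 - 2*567)/(360 - 7*567) = 118751 + 19*(153 - 1134)/(360 - 3969) = 118751 + 19*(-981)/(-3609) = 118751 + 19*(-1/3609)*(-981) = 118751 + 2071/401 = 47621222/401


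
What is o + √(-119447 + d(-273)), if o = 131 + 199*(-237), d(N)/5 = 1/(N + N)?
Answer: -47032 + I*√35609064582/546 ≈ -47032.0 + 345.61*I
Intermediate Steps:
d(N) = 5/(2*N) (d(N) = 5/(N + N) = 5/((2*N)) = 5*(1/(2*N)) = 5/(2*N))
o = -47032 (o = 131 - 47163 = -47032)
o + √(-119447 + d(-273)) = -47032 + √(-119447 + (5/2)/(-273)) = -47032 + √(-119447 + (5/2)*(-1/273)) = -47032 + √(-119447 - 5/546) = -47032 + √(-65218067/546) = -47032 + I*√35609064582/546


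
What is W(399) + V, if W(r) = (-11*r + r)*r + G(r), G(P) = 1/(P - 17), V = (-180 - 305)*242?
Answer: -652983159/382 ≈ -1.7094e+6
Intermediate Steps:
V = -117370 (V = -485*242 = -117370)
G(P) = 1/(-17 + P)
W(r) = 1/(-17 + r) - 10*r² (W(r) = (-11*r + r)*r + 1/(-17 + r) = (-10*r)*r + 1/(-17 + r) = -10*r² + 1/(-17 + r) = 1/(-17 + r) - 10*r²)
W(399) + V = (1 + 10*399²*(17 - 1*399))/(-17 + 399) - 117370 = (1 + 10*159201*(17 - 399))/382 - 117370 = (1 + 10*159201*(-382))/382 - 117370 = (1 - 608147820)/382 - 117370 = (1/382)*(-608147819) - 117370 = -608147819/382 - 117370 = -652983159/382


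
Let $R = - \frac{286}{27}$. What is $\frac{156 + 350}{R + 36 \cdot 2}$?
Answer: $\frac{6831}{829} \approx 8.2401$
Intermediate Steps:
$R = - \frac{286}{27}$ ($R = \left(-286\right) \frac{1}{27} = - \frac{286}{27} \approx -10.593$)
$\frac{156 + 350}{R + 36 \cdot 2} = \frac{156 + 350}{- \frac{286}{27} + 36 \cdot 2} = \frac{506}{- \frac{286}{27} + 72} = \frac{506}{\frac{1658}{27}} = 506 \cdot \frac{27}{1658} = \frac{6831}{829}$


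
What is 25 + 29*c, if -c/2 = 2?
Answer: -91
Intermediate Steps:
c = -4 (c = -2*2 = -4)
25 + 29*c = 25 + 29*(-4) = 25 - 116 = -91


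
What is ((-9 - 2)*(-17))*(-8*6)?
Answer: -8976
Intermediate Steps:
((-9 - 2)*(-17))*(-8*6) = -11*(-17)*(-48) = 187*(-48) = -8976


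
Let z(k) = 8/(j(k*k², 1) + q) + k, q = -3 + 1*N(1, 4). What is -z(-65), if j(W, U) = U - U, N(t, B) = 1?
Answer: 69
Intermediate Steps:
j(W, U) = 0
q = -2 (q = -3 + 1*1 = -3 + 1 = -2)
z(k) = -4 + k (z(k) = 8/(0 - 2) + k = 8/(-2) + k = 8*(-½) + k = -4 + k)
-z(-65) = -(-4 - 65) = -1*(-69) = 69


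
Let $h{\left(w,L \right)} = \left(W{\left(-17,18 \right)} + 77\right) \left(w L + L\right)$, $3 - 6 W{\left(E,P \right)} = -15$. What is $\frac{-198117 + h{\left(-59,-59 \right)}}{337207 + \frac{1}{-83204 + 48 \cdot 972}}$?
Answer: $\frac{2764600364}{12324241435} \approx 0.22432$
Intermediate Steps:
$W{\left(E,P \right)} = 3$ ($W{\left(E,P \right)} = \frac{1}{2} - - \frac{5}{2} = \frac{1}{2} + \frac{5}{2} = 3$)
$h{\left(w,L \right)} = 80 L + 80 L w$ ($h{\left(w,L \right)} = \left(3 + 77\right) \left(w L + L\right) = 80 \left(L w + L\right) = 80 \left(L + L w\right) = 80 L + 80 L w$)
$\frac{-198117 + h{\left(-59,-59 \right)}}{337207 + \frac{1}{-83204 + 48 \cdot 972}} = \frac{-198117 + 80 \left(-59\right) \left(1 - 59\right)}{337207 + \frac{1}{-83204 + 48 \cdot 972}} = \frac{-198117 + 80 \left(-59\right) \left(-58\right)}{337207 + \frac{1}{-83204 + 46656}} = \frac{-198117 + 273760}{337207 + \frac{1}{-36548}} = \frac{75643}{337207 - \frac{1}{36548}} = \frac{75643}{\frac{12324241435}{36548}} = 75643 \cdot \frac{36548}{12324241435} = \frac{2764600364}{12324241435}$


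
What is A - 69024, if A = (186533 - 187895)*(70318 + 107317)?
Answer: -242007894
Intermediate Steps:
A = -241938870 (A = -1362*177635 = -241938870)
A - 69024 = -241938870 - 69024 = -242007894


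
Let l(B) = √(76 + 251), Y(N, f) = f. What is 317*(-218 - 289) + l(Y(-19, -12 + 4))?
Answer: -160719 + √327 ≈ -1.6070e+5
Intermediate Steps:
l(B) = √327
317*(-218 - 289) + l(Y(-19, -12 + 4)) = 317*(-218 - 289) + √327 = 317*(-507) + √327 = -160719 + √327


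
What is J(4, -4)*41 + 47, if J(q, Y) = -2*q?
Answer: -281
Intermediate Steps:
J(4, -4)*41 + 47 = -2*4*41 + 47 = -8*41 + 47 = -328 + 47 = -281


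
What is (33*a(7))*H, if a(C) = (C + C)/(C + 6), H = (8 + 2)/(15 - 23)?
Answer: -1155/26 ≈ -44.423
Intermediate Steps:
H = -5/4 (H = 10/(-8) = 10*(-⅛) = -5/4 ≈ -1.2500)
a(C) = 2*C/(6 + C) (a(C) = (2*C)/(6 + C) = 2*C/(6 + C))
(33*a(7))*H = (33*(2*7/(6 + 7)))*(-5/4) = (33*(2*7/13))*(-5/4) = (33*(2*7*(1/13)))*(-5/4) = (33*(14/13))*(-5/4) = (462/13)*(-5/4) = -1155/26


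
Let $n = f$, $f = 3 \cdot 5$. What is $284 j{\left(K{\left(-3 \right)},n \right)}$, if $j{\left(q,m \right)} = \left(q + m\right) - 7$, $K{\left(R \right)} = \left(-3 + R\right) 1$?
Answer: $568$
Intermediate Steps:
$f = 15$
$K{\left(R \right)} = -3 + R$
$n = 15$
$j{\left(q,m \right)} = -7 + m + q$ ($j{\left(q,m \right)} = \left(m + q\right) - 7 = -7 + m + q$)
$284 j{\left(K{\left(-3 \right)},n \right)} = 284 \left(-7 + 15 - 6\right) = 284 \cdot 2 = 568$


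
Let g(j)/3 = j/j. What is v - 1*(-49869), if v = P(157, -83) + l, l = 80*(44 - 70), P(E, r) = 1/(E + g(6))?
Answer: 7646241/160 ≈ 47789.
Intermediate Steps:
g(j) = 3 (g(j) = 3*(j/j) = 3*1 = 3)
P(E, r) = 1/(3 + E) (P(E, r) = 1/(E + 3) = 1/(3 + E))
l = -2080 (l = 80*(-26) = -2080)
v = -332799/160 (v = 1/(3 + 157) - 2080 = 1/160 - 2080 = -332799/160 ≈ -2080.0)
v - 1*(-49869) = -332799/160 - 1*(-49869) = -332799/160 + 49869 = 7646241/160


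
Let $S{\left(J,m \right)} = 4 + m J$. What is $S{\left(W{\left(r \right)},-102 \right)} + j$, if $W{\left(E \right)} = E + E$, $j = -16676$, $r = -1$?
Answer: $-16468$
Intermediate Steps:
$W{\left(E \right)} = 2 E$
$S{\left(J,m \right)} = 4 + J m$
$S{\left(W{\left(r \right)},-102 \right)} + j = \left(4 + 2 \left(-1\right) \left(-102\right)\right) - 16676 = \left(4 - -204\right) - 16676 = \left(4 + 204\right) - 16676 = 208 - 16676 = -16468$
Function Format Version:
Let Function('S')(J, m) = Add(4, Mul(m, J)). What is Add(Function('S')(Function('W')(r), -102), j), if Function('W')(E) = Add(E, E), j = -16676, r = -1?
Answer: -16468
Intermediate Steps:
Function('W')(E) = Mul(2, E)
Function('S')(J, m) = Add(4, Mul(J, m))
Add(Function('S')(Function('W')(r), -102), j) = Add(Add(4, Mul(Mul(2, -1), -102)), -16676) = Add(Add(4, Mul(-2, -102)), -16676) = Add(Add(4, 204), -16676) = Add(208, -16676) = -16468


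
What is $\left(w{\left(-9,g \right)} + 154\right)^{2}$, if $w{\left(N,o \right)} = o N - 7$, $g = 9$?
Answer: $4356$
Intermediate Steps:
$w{\left(N,o \right)} = -7 + N o$ ($w{\left(N,o \right)} = N o - 7 = -7 + N o$)
$\left(w{\left(-9,g \right)} + 154\right)^{2} = \left(\left(-7 - 81\right) + 154\right)^{2} = \left(-88 + 154\right)^{2} = 66^{2} = 4356$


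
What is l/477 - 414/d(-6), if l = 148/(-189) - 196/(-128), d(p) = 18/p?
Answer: 398120173/2884896 ≈ 138.00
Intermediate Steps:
l = 4525/6048 (l = 148*(-1/189) - 196*(-1/128) = -148/189 + 49/32 = 4525/6048 ≈ 0.74818)
l/477 - 414/d(-6) = (4525/6048)/477 - 414/(18/(-6)) = (4525/6048)*(1/477) - 414/(18*(-⅙)) = 4525/2884896 - 414/(-3) = 4525/2884896 - 414*(-⅓) = 4525/2884896 + 138 = 398120173/2884896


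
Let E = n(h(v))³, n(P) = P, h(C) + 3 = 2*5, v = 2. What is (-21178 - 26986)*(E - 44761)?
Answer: 2139348552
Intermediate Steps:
h(C) = 7 (h(C) = -3 + 2*5 = -3 + 10 = 7)
E = 343 (E = 7³ = 343)
(-21178 - 26986)*(E - 44761) = (-21178 - 26986)*(343 - 44761) = -48164*(-44418) = 2139348552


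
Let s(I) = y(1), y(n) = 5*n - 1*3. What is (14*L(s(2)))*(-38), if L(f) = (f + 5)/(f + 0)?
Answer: -1862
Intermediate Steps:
y(n) = -3 + 5*n (y(n) = 5*n - 3 = -3 + 5*n)
s(I) = 2 (s(I) = -3 + 5*1 = -3 + 5 = 2)
L(f) = (5 + f)/f
(14*L(s(2)))*(-38) = (14*((5 + 2)/2))*(-38) = (14*((½)*7))*(-38) = (14*(7/2))*(-38) = 49*(-38) = -1862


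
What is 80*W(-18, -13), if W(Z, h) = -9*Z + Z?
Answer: 11520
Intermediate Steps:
W(Z, h) = -8*Z
80*W(-18, -13) = 80*(-8*(-18)) = 80*144 = 11520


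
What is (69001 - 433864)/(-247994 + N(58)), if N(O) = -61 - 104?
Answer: 364863/248159 ≈ 1.4703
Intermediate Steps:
N(O) = -165
(69001 - 433864)/(-247994 + N(58)) = (69001 - 433864)/(-247994 - 165) = -364863/(-248159) = -364863*(-1/248159) = 364863/248159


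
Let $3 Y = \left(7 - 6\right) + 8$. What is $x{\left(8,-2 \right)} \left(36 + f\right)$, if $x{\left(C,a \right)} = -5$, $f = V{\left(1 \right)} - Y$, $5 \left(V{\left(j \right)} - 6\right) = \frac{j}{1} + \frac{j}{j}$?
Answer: $-197$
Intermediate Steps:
$Y = 3$ ($Y = \frac{\left(7 - 6\right) + 8}{3} = \frac{1 + 8}{3} = \frac{1}{3} \cdot 9 = 3$)
$V{\left(j \right)} = \frac{31}{5} + \frac{j}{5}$ ($V{\left(j \right)} = 6 + \frac{\frac{j}{1} + \frac{j}{j}}{5} = 6 + \frac{j 1 + 1}{5} = 6 + \frac{j + 1}{5} = 6 + \frac{1 + j}{5} = 6 + \left(\frac{1}{5} + \frac{j}{5}\right) = \frac{31}{5} + \frac{j}{5}$)
$f = \frac{17}{5}$ ($f = \left(\frac{31}{5} + \frac{1}{5} \cdot 1\right) - 3 = \left(\frac{31}{5} + \frac{1}{5}\right) - 3 = \frac{32}{5} - 3 = \frac{17}{5} \approx 3.4$)
$x{\left(8,-2 \right)} \left(36 + f\right) = - 5 \left(36 + \frac{17}{5}\right) = \left(-5\right) \frac{197}{5} = -197$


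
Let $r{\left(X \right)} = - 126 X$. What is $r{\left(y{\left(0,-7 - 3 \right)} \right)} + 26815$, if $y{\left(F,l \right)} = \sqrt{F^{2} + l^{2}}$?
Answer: $25555$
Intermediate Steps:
$r{\left(y{\left(0,-7 - 3 \right)} \right)} + 26815 = - 126 \sqrt{0^{2} + \left(-7 - 3\right)^{2}} + 26815 = - 126 \sqrt{0 + \left(-10\right)^{2}} + 26815 = - 126 \sqrt{0 + 100} + 26815 = - 126 \sqrt{100} + 26815 = \left(-126\right) 10 + 26815 = -1260 + 26815 = 25555$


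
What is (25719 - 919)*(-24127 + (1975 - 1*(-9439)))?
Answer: -315282400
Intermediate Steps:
(25719 - 919)*(-24127 + (1975 - 1*(-9439))) = 24800*(-24127 + (1975 + 9439)) = 24800*(-24127 + 11414) = 24800*(-12713) = -315282400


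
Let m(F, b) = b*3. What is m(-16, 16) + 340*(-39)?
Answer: -13212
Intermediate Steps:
m(F, b) = 3*b
m(-16, 16) + 340*(-39) = 3*16 + 340*(-39) = 48 - 13260 = -13212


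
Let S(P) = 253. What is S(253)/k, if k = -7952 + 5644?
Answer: -253/2308 ≈ -0.10962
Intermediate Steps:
k = -2308
S(253)/k = 253/(-2308) = 253*(-1/2308) = -253/2308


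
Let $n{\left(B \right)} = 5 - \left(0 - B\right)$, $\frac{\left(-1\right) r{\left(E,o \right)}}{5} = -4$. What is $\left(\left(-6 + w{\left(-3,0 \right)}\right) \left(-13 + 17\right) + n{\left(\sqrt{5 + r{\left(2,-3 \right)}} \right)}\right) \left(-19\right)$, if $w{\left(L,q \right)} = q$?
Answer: $266$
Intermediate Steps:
$r{\left(E,o \right)} = 20$ ($r{\left(E,o \right)} = \left(-5\right) \left(-4\right) = 20$)
$n{\left(B \right)} = 5 + B$ ($n{\left(B \right)} = 5 - - B = 5 + B$)
$\left(\left(-6 + w{\left(-3,0 \right)}\right) \left(-13 + 17\right) + n{\left(\sqrt{5 + r{\left(2,-3 \right)}} \right)}\right) \left(-19\right) = \left(\left(-6 + 0\right) \left(-13 + 17\right) + \left(5 + \sqrt{5 + 20}\right)\right) \left(-19\right) = \left(\left(-6\right) 4 + \left(5 + \sqrt{25}\right)\right) \left(-19\right) = \left(-24 + \left(5 + 5\right)\right) \left(-19\right) = \left(-24 + 10\right) \left(-19\right) = \left(-14\right) \left(-19\right) = 266$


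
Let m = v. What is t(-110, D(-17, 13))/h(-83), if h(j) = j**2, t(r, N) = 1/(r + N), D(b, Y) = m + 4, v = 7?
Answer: -1/682011 ≈ -1.4663e-6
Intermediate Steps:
m = 7
D(b, Y) = 11 (D(b, Y) = 7 + 4 = 11)
t(r, N) = 1/(N + r)
t(-110, D(-17, 13))/h(-83) = 1/((11 - 110)*((-83)**2)) = 1/(-99*6889) = -1/99*1/6889 = -1/682011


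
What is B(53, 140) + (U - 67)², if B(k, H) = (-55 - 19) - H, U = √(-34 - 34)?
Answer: 4207 - 268*I*√17 ≈ 4207.0 - 1105.0*I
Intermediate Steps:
U = 2*I*√17 (U = √(-68) = 2*I*√17 ≈ 8.2462*I)
B(k, H) = -74 - H
B(53, 140) + (U - 67)² = (-74 - 1*140) + (2*I*√17 - 67)² = (-74 - 140) + (-67 + 2*I*√17)² = -214 + (-67 + 2*I*√17)²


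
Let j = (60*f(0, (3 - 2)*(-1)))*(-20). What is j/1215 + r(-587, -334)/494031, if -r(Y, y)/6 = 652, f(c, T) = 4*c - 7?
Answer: 92113496/13338837 ≈ 6.9057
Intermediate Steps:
f(c, T) = -7 + 4*c
r(Y, y) = -3912 (r(Y, y) = -6*652 = -3912)
j = 8400 (j = (60*(-7 + 4*0))*(-20) = (60*(-7 + 0))*(-20) = (60*(-7))*(-20) = -420*(-20) = 8400)
j/1215 + r(-587, -334)/494031 = 8400/1215 - 3912/494031 = 8400*(1/1215) - 3912*1/494031 = 560/81 - 1304/164677 = 92113496/13338837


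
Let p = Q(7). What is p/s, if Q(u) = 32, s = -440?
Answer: -4/55 ≈ -0.072727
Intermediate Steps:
p = 32
p/s = 32/(-440) = 32*(-1/440) = -4/55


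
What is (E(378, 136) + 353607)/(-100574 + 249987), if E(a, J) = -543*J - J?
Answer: 279623/149413 ≈ 1.8715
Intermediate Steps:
E(a, J) = -544*J
(E(378, 136) + 353607)/(-100574 + 249987) = (-544*136 + 353607)/(-100574 + 249987) = (-73984 + 353607)/149413 = 279623*(1/149413) = 279623/149413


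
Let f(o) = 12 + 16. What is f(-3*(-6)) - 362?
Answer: -334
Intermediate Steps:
f(o) = 28
f(-3*(-6)) - 362 = 28 - 362 = -334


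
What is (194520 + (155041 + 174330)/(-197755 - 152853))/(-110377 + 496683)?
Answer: 68199938789/135441974048 ≈ 0.50354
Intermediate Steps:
(194520 + (155041 + 174330)/(-197755 - 152853))/(-110377 + 496683) = (194520 + 329371/(-350608))/386306 = (194520 + 329371*(-1/350608))*(1/386306) = (194520 - 329371/350608)*(1/386306) = (68199938789/350608)*(1/386306) = 68199938789/135441974048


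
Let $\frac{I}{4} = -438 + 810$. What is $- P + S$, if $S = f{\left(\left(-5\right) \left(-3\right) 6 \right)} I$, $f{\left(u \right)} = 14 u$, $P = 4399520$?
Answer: $-2524640$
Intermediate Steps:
$I = 1488$ ($I = 4 \left(-438 + 810\right) = 4 \cdot 372 = 1488$)
$S = 1874880$ ($S = 14 \left(-5\right) \left(-3\right) 6 \cdot 1488 = 14 \cdot 15 \cdot 6 \cdot 1488 = 14 \cdot 90 \cdot 1488 = 1260 \cdot 1488 = 1874880$)
$- P + S = \left(-1\right) 4399520 + 1874880 = -4399520 + 1874880 = -2524640$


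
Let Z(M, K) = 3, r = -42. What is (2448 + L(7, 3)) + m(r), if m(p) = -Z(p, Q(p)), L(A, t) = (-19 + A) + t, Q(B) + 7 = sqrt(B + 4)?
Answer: 2436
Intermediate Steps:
Q(B) = -7 + sqrt(4 + B) (Q(B) = -7 + sqrt(B + 4) = -7 + sqrt(4 + B))
L(A, t) = -19 + A + t
m(p) = -3 (m(p) = -1*3 = -3)
(2448 + L(7, 3)) + m(r) = (2448 + (-19 + 7 + 3)) - 3 = (2448 - 9) - 3 = 2439 - 3 = 2436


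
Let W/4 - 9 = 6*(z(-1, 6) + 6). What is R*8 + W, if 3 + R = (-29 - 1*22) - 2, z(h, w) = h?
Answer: -292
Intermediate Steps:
R = -56 (R = -3 + ((-29 - 1*22) - 2) = -3 + ((-29 - 22) - 2) = -3 + (-51 - 2) = -3 - 53 = -56)
W = 156 (W = 36 + 4*(6*(-1 + 6)) = 36 + 4*(6*5) = 36 + 4*30 = 36 + 120 = 156)
R*8 + W = -56*8 + 156 = -448 + 156 = -292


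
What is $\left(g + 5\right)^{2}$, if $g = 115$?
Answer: $14400$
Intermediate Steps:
$\left(g + 5\right)^{2} = \left(115 + 5\right)^{2} = 120^{2} = 14400$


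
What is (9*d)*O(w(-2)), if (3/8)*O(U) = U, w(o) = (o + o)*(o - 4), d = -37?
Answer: -21312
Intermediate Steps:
w(o) = 2*o*(-4 + o) (w(o) = (2*o)*(-4 + o) = 2*o*(-4 + o))
O(U) = 8*U/3
(9*d)*O(w(-2)) = (9*(-37))*(8*(2*(-2)*(-4 - 2))/3) = -888*2*(-2)*(-6) = -888*24 = -333*64 = -21312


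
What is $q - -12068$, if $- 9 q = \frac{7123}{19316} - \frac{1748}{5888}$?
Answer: $\frac{33567168055}{2781504} \approx 12068.0$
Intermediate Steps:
$q = - \frac{22217}{2781504}$ ($q = - \frac{\frac{7123}{19316} - \frac{1748}{5888}}{9} = - \frac{7123 \cdot \frac{1}{19316} - \frac{19}{64}}{9} = - \frac{\frac{7123}{19316} - \frac{19}{64}}{9} = \left(- \frac{1}{9}\right) \frac{22217}{309056} = - \frac{22217}{2781504} \approx -0.0079874$)
$q - -12068 = - \frac{22217}{2781504} - -12068 = - \frac{22217}{2781504} + 12068 = \frac{33567168055}{2781504}$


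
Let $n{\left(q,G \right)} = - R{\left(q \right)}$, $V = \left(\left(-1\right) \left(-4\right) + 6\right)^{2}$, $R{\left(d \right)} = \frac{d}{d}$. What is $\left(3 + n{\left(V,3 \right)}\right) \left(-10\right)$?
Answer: $-20$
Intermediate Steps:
$R{\left(d \right)} = 1$
$V = 100$ ($V = \left(4 + 6\right)^{2} = 10^{2} = 100$)
$n{\left(q,G \right)} = -1$ ($n{\left(q,G \right)} = \left(-1\right) 1 = -1$)
$\left(3 + n{\left(V,3 \right)}\right) \left(-10\right) = \left(3 - 1\right) \left(-10\right) = 2 \left(-10\right) = -20$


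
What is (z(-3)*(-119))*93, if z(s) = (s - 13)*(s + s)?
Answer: -1062432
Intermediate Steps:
z(s) = 2*s*(-13 + s) (z(s) = (-13 + s)*(2*s) = 2*s*(-13 + s))
(z(-3)*(-119))*93 = ((2*(-3)*(-13 - 3))*(-119))*93 = ((2*(-3)*(-16))*(-119))*93 = (96*(-119))*93 = -11424*93 = -1062432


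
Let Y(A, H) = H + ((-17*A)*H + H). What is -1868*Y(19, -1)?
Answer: -599628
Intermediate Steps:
Y(A, H) = 2*H - 17*A*H (Y(A, H) = H + (-17*A*H + H) = H + (H - 17*A*H) = 2*H - 17*A*H)
-1868*Y(19, -1) = -(-1868)*(2 - 17*19) = -(-1868)*(2 - 323) = -(-1868)*(-321) = -1868*321 = -599628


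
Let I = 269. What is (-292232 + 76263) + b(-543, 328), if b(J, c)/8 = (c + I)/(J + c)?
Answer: -46438111/215 ≈ -2.1599e+5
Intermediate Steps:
b(J, c) = 8*(269 + c)/(J + c) (b(J, c) = 8*((c + 269)/(J + c)) = 8*((269 + c)/(J + c)) = 8*(269 + c)/(J + c))
(-292232 + 76263) + b(-543, 328) = (-292232 + 76263) + 8*(269 + 328)/(-543 + 328) = -215969 + 8*597/(-215) = -215969 + 8*(-1/215)*597 = -215969 - 4776/215 = -46438111/215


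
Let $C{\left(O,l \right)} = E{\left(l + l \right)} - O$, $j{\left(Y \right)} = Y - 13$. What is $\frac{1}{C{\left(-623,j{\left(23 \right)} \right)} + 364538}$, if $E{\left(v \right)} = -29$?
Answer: $\frac{1}{365132} \approx 2.7387 \cdot 10^{-6}$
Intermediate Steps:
$j{\left(Y \right)} = -13 + Y$ ($j{\left(Y \right)} = Y - 13 = -13 + Y$)
$C{\left(O,l \right)} = -29 - O$
$\frac{1}{C{\left(-623,j{\left(23 \right)} \right)} + 364538} = \frac{1}{\left(-29 - -623\right) + 364538} = \frac{1}{\left(-29 + 623\right) + 364538} = \frac{1}{594 + 364538} = \frac{1}{365132}$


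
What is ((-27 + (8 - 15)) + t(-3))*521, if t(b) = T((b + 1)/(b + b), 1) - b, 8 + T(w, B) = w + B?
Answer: -58873/3 ≈ -19624.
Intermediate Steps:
T(w, B) = -8 + B + w (T(w, B) = -8 + (w + B) = -8 + (B + w) = -8 + B + w)
t(b) = -7 - b + (1 + b)/(2*b) (t(b) = (-8 + 1 + (b + 1)/(b + b)) - b = (-8 + 1 + (1 + b)/((2*b))) - b = (-8 + 1 + (1 + b)*(1/(2*b))) - b = (-8 + 1 + (1 + b)/(2*b)) - b = (-7 + (1 + b)/(2*b)) - b = -7 - b + (1 + b)/(2*b))
((-27 + (8 - 15)) + t(-3))*521 = ((-27 + (8 - 15)) + (-13/2 + (½)/(-3) - 1*(-3)))*521 = ((-27 - 7) + (-13/2 + (½)*(-⅓) + 3))*521 = (-34 + (-13/2 - ⅙ + 3))*521 = (-34 - 11/3)*521 = -113/3*521 = -58873/3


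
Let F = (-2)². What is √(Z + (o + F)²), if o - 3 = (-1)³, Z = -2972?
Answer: 2*I*√734 ≈ 54.185*I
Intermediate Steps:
F = 4
o = 2 (o = 3 + (-1)³ = 3 - 1 = 2)
√(Z + (o + F)²) = √(-2972 + (2 + 4)²) = √(-2972 + 6²) = √(-2972 + 36) = √(-2936) = 2*I*√734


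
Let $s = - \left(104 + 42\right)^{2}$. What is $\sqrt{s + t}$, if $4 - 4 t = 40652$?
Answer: $i \sqrt{31478} \approx 177.42 i$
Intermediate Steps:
$t = -10162$ ($t = 1 - 10163 = -10162$)
$s = -21316$ ($s = - 146^{2} = \left(-1\right) 21316 = -21316$)
$\sqrt{s + t} = \sqrt{-21316 - 10162} = \sqrt{-31478} = i \sqrt{31478}$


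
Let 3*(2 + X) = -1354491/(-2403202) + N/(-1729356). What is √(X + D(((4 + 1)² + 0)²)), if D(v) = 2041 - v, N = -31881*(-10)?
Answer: 4*√23852705377368201940770105/519498974739 ≈ 37.605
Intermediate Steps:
N = 318810
X = -973321603304/519498974739 (X = -2 + (-1354491/(-2403202) + 318810/(-1729356))/3 = -2 + (-1354491*(-1/2403202) + 318810*(-1/1729356))/3 = -2 + (1354491/2403202 - 53135/288226)/3 = -2 + (⅓)*(65676346174/173166324913) = -2 + 65676346174/519498974739 = -973321603304/519498974739 ≈ -1.8736)
√(X + D(((4 + 1)² + 0)²)) = √(-973321603304/519498974739 + (2041 - ((4 + 1)² + 0)²)) = √(-973321603304/519498974739 + (2041 - (5² + 0)²)) = √(-973321603304/519498974739 + (2041 - (25 + 0)²)) = √(-973321603304/519498974739 + (2041 - 1*25²)) = √(-973321603304/519498974739 + (2041 - 1*625)) = √(-973321603304/519498974739 + (2041 - 625)) = √(-973321603304/519498974739 + 1416) = √(734637226627120/519498974739) = 4*√23852705377368201940770105/519498974739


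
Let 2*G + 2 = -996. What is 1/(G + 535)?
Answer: 1/36 ≈ 0.027778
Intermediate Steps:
G = -499 (G = -1 + (½)*(-996) = -1 - 498 = -499)
1/(G + 535) = 1/(-499 + 535) = 1/36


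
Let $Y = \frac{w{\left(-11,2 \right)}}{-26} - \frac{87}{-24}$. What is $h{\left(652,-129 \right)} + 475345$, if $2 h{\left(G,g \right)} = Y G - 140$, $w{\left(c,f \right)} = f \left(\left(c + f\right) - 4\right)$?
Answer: $\frac{1907131}{4} \approx 4.7678 \cdot 10^{5}$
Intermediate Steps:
$w{\left(c,f \right)} = f \left(-4 + c + f\right)$
$Y = \frac{37}{8}$ ($Y = \frac{2 \left(-4 - 11 + 2\right)}{-26} - \frac{87}{-24} = 2 \left(-13\right) \left(- \frac{1}{26}\right) - - \frac{29}{8} = \left(-26\right) \left(- \frac{1}{26}\right) + \frac{29}{8} = 1 + \frac{29}{8} = \frac{37}{8} \approx 4.625$)
$h{\left(G,g \right)} = -70 + \frac{37 G}{16}$ ($h{\left(G,g \right)} = \frac{\frac{37 G}{8} - 140}{2} = \frac{-140 + \frac{37 G}{8}}{2} = -70 + \frac{37 G}{16}$)
$h{\left(652,-129 \right)} + 475345 = \left(-70 + \frac{37}{16} \cdot 652\right) + 475345 = \left(-70 + \frac{6031}{4}\right) + 475345 = \frac{5751}{4} + 475345 = \frac{1907131}{4}$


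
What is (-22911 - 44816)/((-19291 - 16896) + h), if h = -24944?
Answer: 67727/61131 ≈ 1.1079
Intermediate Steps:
(-22911 - 44816)/((-19291 - 16896) + h) = (-22911 - 44816)/((-19291 - 16896) - 24944) = -67727/(-36187 - 24944) = -67727/(-61131) = -67727*(-1/61131) = 67727/61131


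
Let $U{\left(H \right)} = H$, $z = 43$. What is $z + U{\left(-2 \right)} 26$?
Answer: $-9$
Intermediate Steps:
$z + U{\left(-2 \right)} 26 = 43 - 52 = -9$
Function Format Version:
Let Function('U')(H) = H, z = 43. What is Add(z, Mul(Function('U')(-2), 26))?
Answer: -9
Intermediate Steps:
Add(z, Mul(Function('U')(-2), 26)) = Add(43, Mul(-2, 26)) = Add(43, -52) = -9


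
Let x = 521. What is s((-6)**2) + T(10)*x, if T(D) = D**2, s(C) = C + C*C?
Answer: 53432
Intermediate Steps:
s(C) = C + C**2
s((-6)**2) + T(10)*x = (-6)**2*(1 + (-6)**2) + 10**2*521 = 36*(1 + 36) + 100*521 = 36*37 + 52100 = 1332 + 52100 = 53432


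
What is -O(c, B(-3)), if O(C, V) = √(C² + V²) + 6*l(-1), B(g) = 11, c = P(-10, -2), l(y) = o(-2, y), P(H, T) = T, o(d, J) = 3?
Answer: -18 - 5*√5 ≈ -29.180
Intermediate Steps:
l(y) = 3
c = -2
O(C, V) = 18 + √(C² + V²) (O(C, V) = √(C² + V²) + 6*3 = √(C² + V²) + 18 = 18 + √(C² + V²))
-O(c, B(-3)) = -(18 + √((-2)² + 11²)) = -(18 + √(4 + 121)) = -(18 + √125) = -(18 + 5*√5) = -18 - 5*√5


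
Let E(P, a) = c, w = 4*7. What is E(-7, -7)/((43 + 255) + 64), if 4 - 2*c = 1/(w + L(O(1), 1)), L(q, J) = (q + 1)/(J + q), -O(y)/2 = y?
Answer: 115/20996 ≈ 0.0054772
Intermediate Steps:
O(y) = -2*y
L(q, J) = (1 + q)/(J + q)
w = 28
c = 115/58 (c = 2 - 1/(2*(28 + (1 - 2*1)/(1 - 2*1))) = 2 - 1/(2*(28 + (1 - 2)/(1 - 2))) = 2 - 1/(2*(28 - 1/(-1))) = 2 - 1/(2*(28 - 1*(-1))) = 2 - 1/(2*(28 + 1)) = 2 - ½/29 = 2 - ½*1/29 = 2 - 1/58 = 115/58 ≈ 1.9828)
E(P, a) = 115/58
E(-7, -7)/((43 + 255) + 64) = 115/(58*((43 + 255) + 64)) = 115/(58*(298 + 64)) = (115/58)/362 = (115/58)*(1/362) = 115/20996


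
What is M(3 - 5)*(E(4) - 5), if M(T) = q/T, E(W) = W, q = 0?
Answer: 0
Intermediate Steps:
M(T) = 0 (M(T) = 0/T = 0)
M(3 - 5)*(E(4) - 5) = 0*(4 - 5) = 0*(-1) = 0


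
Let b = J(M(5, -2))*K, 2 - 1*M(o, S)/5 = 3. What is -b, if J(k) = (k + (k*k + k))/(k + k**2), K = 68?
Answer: -51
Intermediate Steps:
M(o, S) = -5 (M(o, S) = 10 - 5*3 = 10 - 15 = -5)
J(k) = (k**2 + 2*k)/(k + k**2) (J(k) = (k + (k**2 + k))/(k + k**2) = (k + (k + k**2))/(k + k**2) = (k**2 + 2*k)/(k + k**2))
b = 51 (b = ((2 - 5)/(1 - 5))*68 = (-3/(-4))*68 = -1/4*(-3)*68 = (3/4)*68 = 51)
-b = -1*51 = -51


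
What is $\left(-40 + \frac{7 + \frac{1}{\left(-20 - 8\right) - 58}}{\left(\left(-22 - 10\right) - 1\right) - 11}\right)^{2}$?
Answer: $\frac{23092145521}{14318656} \approx 1612.7$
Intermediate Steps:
$\left(-40 + \frac{7 + \frac{1}{\left(-20 - 8\right) - 58}}{\left(\left(-22 - 10\right) - 1\right) - 11}\right)^{2} = \left(-40 + \frac{7 + \frac{1}{\left(-20 - 8\right) - 58}}{\left(-32 - 1\right) - 11}\right)^{2} = \left(-40 + \frac{7 + \frac{1}{-28 - 58}}{-33 - 11}\right)^{2} = \left(-40 + \frac{7 + \frac{1}{-86}}{-44}\right)^{2} = \left(-40 + \left(7 - \frac{1}{86}\right) \left(- \frac{1}{44}\right)\right)^{2} = \left(-40 + \frac{601}{86} \left(- \frac{1}{44}\right)\right)^{2} = \left(-40 - \frac{601}{3784}\right)^{2} = \left(- \frac{151961}{3784}\right)^{2} = \frac{23092145521}{14318656}$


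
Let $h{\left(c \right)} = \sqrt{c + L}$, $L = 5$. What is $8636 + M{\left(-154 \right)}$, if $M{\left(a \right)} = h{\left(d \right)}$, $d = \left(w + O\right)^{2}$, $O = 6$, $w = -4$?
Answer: $8639$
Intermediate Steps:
$d = 4$ ($d = \left(-4 + 6\right)^{2} = 2^{2} = 4$)
$h{\left(c \right)} = \sqrt{5 + c}$ ($h{\left(c \right)} = \sqrt{c + 5} = \sqrt{5 + c}$)
$M{\left(a \right)} = 3$ ($M{\left(a \right)} = \sqrt{5 + 4} = \sqrt{9} = 3$)
$8636 + M{\left(-154 \right)} = 8636 + 3 = 8639$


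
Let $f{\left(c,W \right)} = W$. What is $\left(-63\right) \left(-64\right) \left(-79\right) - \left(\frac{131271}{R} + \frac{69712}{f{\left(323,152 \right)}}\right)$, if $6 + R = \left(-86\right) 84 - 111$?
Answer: $- \frac{14829814079}{46493} \approx -3.1897 \cdot 10^{5}$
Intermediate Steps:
$R = -7341$ ($R = -6 - 7335 = -7341$)
$\left(-63\right) \left(-64\right) \left(-79\right) - \left(\frac{131271}{R} + \frac{69712}{f{\left(323,152 \right)}}\right) = \left(-63\right) \left(-64\right) \left(-79\right) - \left(\frac{131271}{-7341} + \frac{69712}{152}\right) = 4032 \left(-79\right) - \left(131271 \left(- \frac{1}{7341}\right) + 69712 \cdot \frac{1}{152}\right) = -318528 - \left(- \frac{43757}{2447} + \frac{8714}{19}\right) = -318528 - \frac{20491775}{46493} = - \frac{14829814079}{46493}$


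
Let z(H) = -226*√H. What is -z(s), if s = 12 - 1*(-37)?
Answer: 1582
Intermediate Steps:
s = 49 (s = 12 + 37 = 49)
-z(s) = -(-226)*√49 = -(-226)*7 = -1*(-1582) = 1582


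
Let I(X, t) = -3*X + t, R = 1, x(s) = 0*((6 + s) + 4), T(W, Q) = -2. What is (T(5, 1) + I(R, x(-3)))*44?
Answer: -220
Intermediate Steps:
x(s) = 0 (x(s) = 0*(10 + s) = 0)
I(X, t) = t - 3*X
(T(5, 1) + I(R, x(-3)))*44 = (-2 + (0 - 3*1))*44 = (-2 + (0 - 3))*44 = (-2 - 3)*44 = -5*44 = -220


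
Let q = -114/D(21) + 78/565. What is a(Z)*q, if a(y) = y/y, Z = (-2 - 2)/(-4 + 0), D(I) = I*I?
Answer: -10004/83055 ≈ -0.12045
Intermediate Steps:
D(I) = I²
Z = 1 (Z = -4/(-4) = -4*(-¼) = 1)
a(y) = 1
q = -10004/83055 (q = -114/(21²) + 78/565 = -114/441 + 78*(1/565) = -114*1/441 + 78/565 = -38/147 + 78/565 = -10004/83055 ≈ -0.12045)
a(Z)*q = 1*(-10004/83055) = -10004/83055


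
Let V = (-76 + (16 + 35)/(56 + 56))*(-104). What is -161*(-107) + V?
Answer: 351171/14 ≈ 25084.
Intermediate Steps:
V = 109993/14 (V = (-76 + 51/112)*(-104) = -8461/112*(-104) = 109993/14 ≈ 7856.6)
-161*(-107) + V = -161*(-107) + 109993/14 = 17227 + 109993/14 = 351171/14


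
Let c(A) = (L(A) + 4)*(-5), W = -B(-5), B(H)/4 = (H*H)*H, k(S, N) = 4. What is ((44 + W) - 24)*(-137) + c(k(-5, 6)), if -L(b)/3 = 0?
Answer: -71260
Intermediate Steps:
L(b) = 0 (L(b) = -3*0 = 0)
B(H) = 4*H³ (B(H) = 4*((H*H)*H) = 4*(H²*H) = 4*H³)
W = 500 (W = -4*(-5)³ = -4*(-125) = -1*(-500) = 500)
c(A) = -20 (c(A) = (0 + 4)*(-5) = 4*(-5) = -20)
((44 + W) - 24)*(-137) + c(k(-5, 6)) = ((44 + 500) - 24)*(-137) - 20 = (544 - 24)*(-137) - 20 = 520*(-137) - 20 = -71240 - 20 = -71260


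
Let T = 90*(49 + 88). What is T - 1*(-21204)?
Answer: 33534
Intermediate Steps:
T = 12330 (T = 90*137 = 12330)
T - 1*(-21204) = 12330 - 1*(-21204) = 12330 + 21204 = 33534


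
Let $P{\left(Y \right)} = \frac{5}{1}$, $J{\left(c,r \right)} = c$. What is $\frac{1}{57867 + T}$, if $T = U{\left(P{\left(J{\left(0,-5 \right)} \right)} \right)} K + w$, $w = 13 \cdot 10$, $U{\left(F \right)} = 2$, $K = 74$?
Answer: $\frac{1}{58145} \approx 1.7198 \cdot 10^{-5}$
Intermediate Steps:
$P{\left(Y \right)} = 5$ ($P{\left(Y \right)} = 5 \cdot 1 = 5$)
$w = 130$
$T = 278$ ($T = 2 \cdot 74 + 130 = 148 + 130 = 278$)
$\frac{1}{57867 + T} = \frac{1}{57867 + 278} = \frac{1}{58145}$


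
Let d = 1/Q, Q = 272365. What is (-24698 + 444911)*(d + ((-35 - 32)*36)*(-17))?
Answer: 4692961669220193/272365 ≈ 1.7230e+10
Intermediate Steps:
d = 1/272365 ≈ 3.6715e-6
(-24698 + 444911)*(d + ((-35 - 32)*36)*(-17)) = (-24698 + 444911)*(1/272365 + ((-35 - 32)*36)*(-17)) = 420213*(1/272365 - 67*36*(-17)) = 420213*(1/272365 - 2412*(-17)) = 420213*(1/272365 + 41004) = 420213*(11168054461/272365) = 4692961669220193/272365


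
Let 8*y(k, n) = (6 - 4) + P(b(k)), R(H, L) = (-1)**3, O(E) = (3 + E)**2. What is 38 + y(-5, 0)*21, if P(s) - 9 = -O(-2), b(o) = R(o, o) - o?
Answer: 257/4 ≈ 64.250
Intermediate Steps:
R(H, L) = -1
b(o) = -1 - o
P(s) = 8 (P(s) = 9 - (3 - 2)**2 = 9 - 1*1**2 = 9 - 1*1 = 9 - 1 = 8)
y(k, n) = 5/4 (y(k, n) = ((6 - 4) + 8)/8 = (2 + 8)/8 = (1/8)*10 = 5/4)
38 + y(-5, 0)*21 = 38 + (5/4)*21 = 38 + 105/4 = 257/4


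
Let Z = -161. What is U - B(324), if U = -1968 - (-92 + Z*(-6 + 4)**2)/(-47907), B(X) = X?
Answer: -109803580/47907 ≈ -2292.0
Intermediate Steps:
U = -94281712/47907 (U = -1968 - (-92 - 161*(-6 + 4)**2)/(-47907) = -1968 - (-92 - 161*(-2)**2)*(-1)/47907 = -1968 - (-92 - 161*4)*(-1)/47907 = -1968 - (-92 - 644)*(-1)/47907 = -1968 - (-736)*(-1)/47907 = -1968 - 1*736/47907 = -1968 - 736/47907 = -94281712/47907 ≈ -1968.0)
U - B(324) = -94281712/47907 - 1*324 = -94281712/47907 - 324 = -109803580/47907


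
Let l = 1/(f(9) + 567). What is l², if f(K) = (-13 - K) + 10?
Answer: 1/308025 ≈ 3.2465e-6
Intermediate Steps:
f(K) = -3 - K
l = 1/555 (l = 1/((-3 - 1*9) + 567) = 1/((-3 - 9) + 567) = 1/(-12 + 567) = 1/555 ≈ 0.0018018)
l² = (1/555)² = 1/308025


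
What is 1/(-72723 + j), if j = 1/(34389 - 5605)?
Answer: -28784/2093258831 ≈ -1.3751e-5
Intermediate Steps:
j = 1/28784 ≈ 3.4742e-5
1/(-72723 + j) = 1/(-72723 + 1/28784) = 1/(-2093258831/28784) = -28784/2093258831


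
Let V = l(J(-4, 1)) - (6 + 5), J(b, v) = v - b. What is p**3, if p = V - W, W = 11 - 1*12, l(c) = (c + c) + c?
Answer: 125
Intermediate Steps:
l(c) = 3*c (l(c) = 2*c + c = 3*c)
W = -1 (W = 11 - 12 = -1)
V = 4 (V = 3*(1 - 1*(-4)) - (6 + 5) = 3*(1 + 4) - 1*11 = 3*5 - 11 = 15 - 11 = 4)
p = 5 (p = 4 - 1*(-1) = 4 + 1 = 5)
p**3 = 5**3 = 125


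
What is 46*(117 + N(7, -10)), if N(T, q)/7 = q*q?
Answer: 37582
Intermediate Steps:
N(T, q) = 7*q**2 (N(T, q) = 7*(q*q) = 7*q**2)
46*(117 + N(7, -10)) = 46*(117 + 7*(-10)**2) = 46*(117 + 7*100) = 46*(117 + 700) = 46*817 = 37582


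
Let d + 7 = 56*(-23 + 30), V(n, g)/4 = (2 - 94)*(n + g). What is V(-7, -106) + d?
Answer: 41969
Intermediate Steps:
V(n, g) = -368*g - 368*n (V(n, g) = 4*((2 - 94)*(n + g)) = 4*(-92*(g + n)) = 4*(-92*g - 92*n) = -368*g - 368*n)
d = 385 (d = -7 + 56*(-23 + 30) = -7 + 56*7 = -7 + 392 = 385)
V(-7, -106) + d = (-368*(-106) - 368*(-7)) + 385 = (39008 + 2576) + 385 = 41584 + 385 = 41969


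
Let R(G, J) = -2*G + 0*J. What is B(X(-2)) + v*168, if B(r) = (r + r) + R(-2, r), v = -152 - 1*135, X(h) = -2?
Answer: -48216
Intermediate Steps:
v = -287 (v = -152 - 135 = -287)
R(G, J) = -2*G (R(G, J) = -2*G + 0 = -2*G)
B(r) = 4 + 2*r (B(r) = (r + r) - 2*(-2) = 2*r + 4 = 4 + 2*r)
B(X(-2)) + v*168 = (4 + 2*(-2)) - 287*168 = (4 - 4) - 48216 = 0 - 48216 = -48216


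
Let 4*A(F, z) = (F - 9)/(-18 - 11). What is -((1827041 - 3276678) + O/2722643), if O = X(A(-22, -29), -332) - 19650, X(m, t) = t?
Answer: 3946844050573/2722643 ≈ 1.4496e+6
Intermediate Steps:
A(F, z) = 9/116 - F/116 (A(F, z) = ((F - 9)/(-18 - 11))/4 = ((-9 + F)/(-29))/4 = ((-9 + F)*(-1/29))/4 = (9/29 - F/29)/4 = 9/116 - F/116)
O = -19982 (O = -332 - 19650 = -19982)
-((1827041 - 3276678) + O/2722643) = -((1827041 - 3276678) - 19982/2722643) = -(-1449637 - 19982*1/2722643) = -(-1449637 - 19982/2722643) = -1*(-3946844050573/2722643) = 3946844050573/2722643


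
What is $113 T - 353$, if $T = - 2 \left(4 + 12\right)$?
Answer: $-3969$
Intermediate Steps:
$T = -32$ ($T = \left(-2\right) 16 = -32$)
$113 T - 353 = 113 \left(-32\right) - 353 = -3616 - 353 = -3969$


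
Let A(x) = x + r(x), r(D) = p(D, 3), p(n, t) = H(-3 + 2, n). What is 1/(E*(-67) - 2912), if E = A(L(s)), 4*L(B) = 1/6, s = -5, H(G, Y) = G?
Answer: -24/68347 ≈ -0.00035115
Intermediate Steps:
p(n, t) = -1 (p(n, t) = -3 + 2 = -1)
r(D) = -1
L(B) = 1/24 (L(B) = (¼)/6 = (¼)*(⅙) = 1/24)
A(x) = -1 + x (A(x) = x - 1 = -1 + x)
E = -23/24 (E = -1 + 1/24 = -23/24 ≈ -0.95833)
1/(E*(-67) - 2912) = 1/(-23/24*(-67) - 2912) = 1/(1541/24 - 2912) = 1/(-68347/24) = -24/68347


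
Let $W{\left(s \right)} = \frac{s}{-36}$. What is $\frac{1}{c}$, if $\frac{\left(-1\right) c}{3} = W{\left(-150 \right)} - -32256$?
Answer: $- \frac{2}{193561} \approx -1.0333 \cdot 10^{-5}$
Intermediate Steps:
$W{\left(s \right)} = - \frac{s}{36}$ ($W{\left(s \right)} = s \left(- \frac{1}{36}\right) = - \frac{s}{36}$)
$c = - \frac{193561}{2}$ ($c = - 3 \left(\left(- \frac{1}{36}\right) \left(-150\right) - -32256\right) = - 3 \left(\frac{25}{6} + 32256\right) = \left(-3\right) \frac{193561}{6} = - \frac{193561}{2} \approx -96781.0$)
$\frac{1}{c} = \frac{1}{- \frac{193561}{2}} = - \frac{2}{193561}$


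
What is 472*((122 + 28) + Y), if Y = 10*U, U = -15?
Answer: 0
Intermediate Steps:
Y = -150 (Y = 10*(-15) = -150)
472*((122 + 28) + Y) = 472*((122 + 28) - 150) = 472*(150 - 150) = 472*0 = 0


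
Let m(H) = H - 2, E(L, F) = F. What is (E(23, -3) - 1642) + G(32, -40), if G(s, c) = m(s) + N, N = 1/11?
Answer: -17764/11 ≈ -1614.9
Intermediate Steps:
N = 1/11 (N = 1*(1/11) = 1/11 ≈ 0.090909)
m(H) = -2 + H
G(s, c) = -21/11 + s (G(s, c) = (-2 + s) + 1/11 = -21/11 + s)
(E(23, -3) - 1642) + G(32, -40) = (-3 - 1642) + (-21/11 + 32) = -1645 + 331/11 = -17764/11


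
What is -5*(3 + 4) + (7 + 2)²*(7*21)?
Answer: 11872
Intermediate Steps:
-5*(3 + 4) + (7 + 2)²*(7*21) = -5*7 + 9²*147 = -35 + 81*147 = -35 + 11907 = 11872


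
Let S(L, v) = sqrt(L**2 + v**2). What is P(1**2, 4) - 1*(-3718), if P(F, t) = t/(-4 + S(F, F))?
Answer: 26018/7 - 2*sqrt(2)/7 ≈ 3716.5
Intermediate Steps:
P(F, t) = t/(-4 + sqrt(2)*sqrt(F**2)) (P(F, t) = t/(-4 + sqrt(F**2 + F**2)) = t/(-4 + sqrt(2*F**2)) = t/(-4 + sqrt(2)*sqrt(F**2)))
P(1**2, 4) - 1*(-3718) = 4/(-4 + sqrt(2)*sqrt((1**2)**2)) - 1*(-3718) = 4/(-4 + sqrt(2)*sqrt(1**2)) + 3718 = 4/(-4 + sqrt(2)*sqrt(1)) + 3718 = 4/(-4 + sqrt(2)*1) + 3718 = 4/(-4 + sqrt(2)) + 3718 = 3718 + 4/(-4 + sqrt(2))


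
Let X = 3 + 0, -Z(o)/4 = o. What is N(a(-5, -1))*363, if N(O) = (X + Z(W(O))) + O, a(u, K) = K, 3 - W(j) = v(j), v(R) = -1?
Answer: -5082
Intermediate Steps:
W(j) = 4 (W(j) = 3 - 1*(-1) = 3 + 1 = 4)
Z(o) = -4*o
X = 3
N(O) = -13 + O (N(O) = (3 - 4*4) + O = (3 - 16) + O = -13 + O)
N(a(-5, -1))*363 = (-13 - 1)*363 = -14*363 = -5082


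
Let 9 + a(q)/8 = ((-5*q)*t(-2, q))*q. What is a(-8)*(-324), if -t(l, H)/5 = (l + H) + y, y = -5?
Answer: 62231328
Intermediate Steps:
t(l, H) = 25 - 5*H - 5*l (t(l, H) = -5*((l + H) - 5) = -5*((H + l) - 5) = -5*(-5 + H + l) = 25 - 5*H - 5*l)
a(q) = -72 - 40*q**2*(35 - 5*q) (a(q) = -72 + 8*(((-5*q)*(25 - 5*q - 5*(-2)))*q) = -72 + 8*(((-5*q)*(25 - 5*q + 10))*q) = -72 + 8*(((-5*q)*(35 - 5*q))*q) = -72 + 8*((-5*q*(35 - 5*q))*q) = -72 + 8*(-5*q**2*(35 - 5*q)) = -72 - 40*q**2*(35 - 5*q))
a(-8)*(-324) = (-72 + 200*(-8)**2*(-7 - 8))*(-324) = (-72 + 200*64*(-15))*(-324) = (-72 - 192000)*(-324) = -192072*(-324) = 62231328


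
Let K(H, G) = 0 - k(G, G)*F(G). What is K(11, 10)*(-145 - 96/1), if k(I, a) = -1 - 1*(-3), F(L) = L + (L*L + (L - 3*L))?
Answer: 43380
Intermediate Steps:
F(L) = L**2 - L (F(L) = L + (L**2 - 2*L) = L**2 - L)
k(I, a) = 2 (k(I, a) = -1 + 3 = 2)
K(H, G) = -2*G*(-1 + G) (K(H, G) = 0 - 2*G*(-1 + G) = -2*G*(-1 + G))
K(11, 10)*(-145 - 96/1) = (2*10*(1 - 1*10))*(-145 - 96/1) = (2*10*(1 - 10))*(-145 - 96*1) = (2*10*(-9))*(-145 - 96) = -180*(-241) = 43380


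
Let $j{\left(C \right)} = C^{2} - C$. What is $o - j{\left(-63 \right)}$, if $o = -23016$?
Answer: $-27048$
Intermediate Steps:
$o - j{\left(-63 \right)} = -23016 - - 63 \left(-1 - 63\right) = -23016 - \left(-63\right) \left(-64\right) = -23016 - 4032 = -27048$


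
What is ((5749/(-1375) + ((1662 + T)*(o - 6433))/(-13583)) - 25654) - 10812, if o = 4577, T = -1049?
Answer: -679575519917/18676625 ≈ -36386.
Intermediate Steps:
((5749/(-1375) + ((1662 + T)*(o - 6433))/(-13583)) - 25654) - 10812 = ((5749/(-1375) + ((1662 - 1049)*(4577 - 6433))/(-13583)) - 25654) - 10812 = ((5749*(-1/1375) + (613*(-1856))*(-1/13583)) - 25654) - 10812 = ((-5749/1375 - 1137728*(-1/13583)) - 25654) - 10812 = ((-5749/1375 + 1137728/13583) - 25654) - 10812 = (1486287333/18676625 - 25654) - 10812 = -477643850417/18676625 - 10812 = -679575519917/18676625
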